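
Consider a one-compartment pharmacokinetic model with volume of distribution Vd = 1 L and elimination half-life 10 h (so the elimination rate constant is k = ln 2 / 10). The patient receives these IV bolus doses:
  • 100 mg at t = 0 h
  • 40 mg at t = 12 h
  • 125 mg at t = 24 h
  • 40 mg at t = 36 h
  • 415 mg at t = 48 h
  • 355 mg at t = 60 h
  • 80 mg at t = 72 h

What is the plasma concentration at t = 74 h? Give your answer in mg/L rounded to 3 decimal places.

k = ln 2 / 10 = 0.06931 per h
Dose 1 (100 mg at t=0 h): 100·exp(−0.06931·74) = 0.592 mg/L
Dose 2 (40 mg at t=12 h): 40·exp(−0.06931·62) = 0.544 mg/L
Dose 3 (125 mg at t=24 h): 125·exp(−0.06931·50) = 3.906 mg/L
Dose 4 (40 mg at t=36 h): 40·exp(−0.06931·38) = 2.872 mg/L
Dose 5 (415 mg at t=48 h): 415·exp(−0.06931·26) = 68.449 mg/L
Dose 6 (355 mg at t=60 h): 355·exp(−0.06931·14) = 134.520 mg/L
Dose 7 (80 mg at t=72 h): 80·exp(−0.06931·2) = 69.644 mg/L
C(74) = 0.592 + 0.544 + 3.906 + 2.872 + 68.449 + 134.520 + 69.644 = 280.528 mg/L

280.528 mg/L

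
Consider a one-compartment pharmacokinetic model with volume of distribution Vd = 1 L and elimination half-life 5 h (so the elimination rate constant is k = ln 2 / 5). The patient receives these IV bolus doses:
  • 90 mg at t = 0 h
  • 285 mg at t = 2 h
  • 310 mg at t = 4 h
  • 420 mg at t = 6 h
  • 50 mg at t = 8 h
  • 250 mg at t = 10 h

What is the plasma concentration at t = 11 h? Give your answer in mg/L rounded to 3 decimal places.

k = ln 2 / 5 = 0.13863 per h
Dose 1 (90 mg at t=0 h): 90·exp(−0.13863·11) = 19.587 mg/L
Dose 2 (285 mg at t=2 h): 285·exp(−0.13863·9) = 81.845 mg/L
Dose 3 (310 mg at t=4 h): 310·exp(−0.13863·7) = 117.468 mg/L
Dose 4 (420 mg at t=6 h): 420·exp(−0.13863·5) = 210.000 mg/L
Dose 5 (50 mg at t=8 h): 50·exp(−0.13863·3) = 32.988 mg/L
Dose 6 (250 mg at t=10 h): 250·exp(−0.13863·1) = 217.638 mg/L
C(11) = 19.587 + 81.845 + 117.468 + 210.000 + 32.988 + 217.638 = 679.526 mg/L

679.526 mg/L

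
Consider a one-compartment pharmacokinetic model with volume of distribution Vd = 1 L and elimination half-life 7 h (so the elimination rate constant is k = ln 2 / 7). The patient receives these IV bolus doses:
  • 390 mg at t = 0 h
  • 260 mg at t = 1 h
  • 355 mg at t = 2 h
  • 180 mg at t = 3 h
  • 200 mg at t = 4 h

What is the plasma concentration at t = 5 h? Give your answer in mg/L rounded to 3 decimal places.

k = ln 2 / 7 = 0.09902 per h
Dose 1 (390 mg at t=0 h): 390·exp(−0.09902·5) = 237.708 mg/L
Dose 2 (260 mg at t=1 h): 260·exp(−0.09902·4) = 174.967 mg/L
Dose 3 (355 mg at t=2 h): 355·exp(−0.09902·3) = 263.764 mg/L
Dose 4 (180 mg at t=3 h): 180·exp(−0.09902·2) = 147.660 mg/L
Dose 5 (200 mg at t=4 h): 200·exp(−0.09902·1) = 181.145 mg/L
C(5) = 237.708 + 174.967 + 263.764 + 147.660 + 181.145 = 1005.244 mg/L

1005.244 mg/L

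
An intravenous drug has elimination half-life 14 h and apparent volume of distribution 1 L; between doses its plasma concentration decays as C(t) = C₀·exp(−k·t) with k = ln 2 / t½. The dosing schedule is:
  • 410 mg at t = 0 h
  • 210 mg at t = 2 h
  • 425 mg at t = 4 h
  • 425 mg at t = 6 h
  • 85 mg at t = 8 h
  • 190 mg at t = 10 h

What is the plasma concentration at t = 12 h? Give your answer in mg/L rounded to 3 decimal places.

k = ln 2 / 14 = 0.04951 per h
Dose 1 (410 mg at t=0 h): 410·exp(−0.04951·12) = 226.338 mg/L
Dose 2 (210 mg at t=2 h): 210·exp(−0.04951·10) = 127.996 mg/L
Dose 3 (425 mg at t=4 h): 425·exp(−0.04951·8) = 286.004 mg/L
Dose 4 (425 mg at t=6 h): 425·exp(−0.04951·6) = 315.774 mg/L
Dose 5 (85 mg at t=8 h): 85·exp(−0.04951·4) = 69.729 mg/L
Dose 6 (190 mg at t=10 h): 190·exp(−0.04951·2) = 172.087 mg/L
C(12) = 226.338 + 127.996 + 286.004 + 315.774 + 69.729 + 172.087 = 1197.928 mg/L

1197.928 mg/L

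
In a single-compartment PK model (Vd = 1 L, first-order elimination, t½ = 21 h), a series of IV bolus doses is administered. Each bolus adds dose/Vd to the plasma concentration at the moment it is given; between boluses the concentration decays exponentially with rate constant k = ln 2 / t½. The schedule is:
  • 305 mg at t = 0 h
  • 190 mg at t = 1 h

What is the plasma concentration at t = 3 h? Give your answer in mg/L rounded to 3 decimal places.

k = ln 2 / 21 = 0.03301 per h
Dose 1 (305 mg at t=0 h): 305·exp(−0.03301·3) = 276.246 mg/L
Dose 2 (190 mg at t=1 h): 190·exp(−0.03301·2) = 177.862 mg/L
C(3) = 276.246 + 177.862 = 454.108 mg/L

454.108 mg/L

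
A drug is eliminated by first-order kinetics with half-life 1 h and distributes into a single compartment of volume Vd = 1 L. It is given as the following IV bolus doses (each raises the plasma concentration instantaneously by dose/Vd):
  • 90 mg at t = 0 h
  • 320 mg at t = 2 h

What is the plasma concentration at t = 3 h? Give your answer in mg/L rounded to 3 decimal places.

171.250 mg/L

k = ln 2 / 1 = 0.69315 per h
Dose 1 (90 mg at t=0 h): 90·exp(−0.69315·3) = 11.250 mg/L
Dose 2 (320 mg at t=2 h): 320·exp(−0.69315·1) = 160.000 mg/L
C(3) = 11.250 + 160.000 = 171.250 mg/L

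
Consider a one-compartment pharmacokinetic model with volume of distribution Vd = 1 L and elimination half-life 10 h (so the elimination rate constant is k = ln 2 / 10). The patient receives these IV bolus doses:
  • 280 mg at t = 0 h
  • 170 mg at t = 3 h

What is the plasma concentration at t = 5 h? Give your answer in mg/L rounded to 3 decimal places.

345.983 mg/L

k = ln 2 / 10 = 0.06931 per h
Dose 1 (280 mg at t=0 h): 280·exp(−0.06931·5) = 197.990 mg/L
Dose 2 (170 mg at t=3 h): 170·exp(−0.06931·2) = 147.994 mg/L
C(5) = 197.990 + 147.994 = 345.983 mg/L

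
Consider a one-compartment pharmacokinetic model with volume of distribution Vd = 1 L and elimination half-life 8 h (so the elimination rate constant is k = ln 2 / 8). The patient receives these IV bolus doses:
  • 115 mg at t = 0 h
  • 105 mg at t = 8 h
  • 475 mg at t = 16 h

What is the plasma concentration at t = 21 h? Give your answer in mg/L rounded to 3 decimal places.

360.684 mg/L

k = ln 2 / 8 = 0.08664 per h
Dose 1 (115 mg at t=0 h): 115·exp(−0.08664·21) = 18.642 mg/L
Dose 2 (105 mg at t=8 h): 105·exp(−0.08664·13) = 34.042 mg/L
Dose 3 (475 mg at t=16 h): 475·exp(−0.08664·5) = 307.999 mg/L
C(21) = 18.642 + 34.042 + 307.999 = 360.684 mg/L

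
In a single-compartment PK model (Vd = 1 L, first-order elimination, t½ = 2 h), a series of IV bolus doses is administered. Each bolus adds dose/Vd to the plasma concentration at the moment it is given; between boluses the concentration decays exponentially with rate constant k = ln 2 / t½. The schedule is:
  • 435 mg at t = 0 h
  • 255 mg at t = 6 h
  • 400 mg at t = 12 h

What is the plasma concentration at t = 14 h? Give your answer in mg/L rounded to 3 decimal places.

k = ln 2 / 2 = 0.34657 per h
Dose 1 (435 mg at t=0 h): 435·exp(−0.34657·14) = 3.398 mg/L
Dose 2 (255 mg at t=6 h): 255·exp(−0.34657·8) = 15.938 mg/L
Dose 3 (400 mg at t=12 h): 400·exp(−0.34657·2) = 200.000 mg/L
C(14) = 3.398 + 15.938 + 200.000 = 219.336 mg/L

219.336 mg/L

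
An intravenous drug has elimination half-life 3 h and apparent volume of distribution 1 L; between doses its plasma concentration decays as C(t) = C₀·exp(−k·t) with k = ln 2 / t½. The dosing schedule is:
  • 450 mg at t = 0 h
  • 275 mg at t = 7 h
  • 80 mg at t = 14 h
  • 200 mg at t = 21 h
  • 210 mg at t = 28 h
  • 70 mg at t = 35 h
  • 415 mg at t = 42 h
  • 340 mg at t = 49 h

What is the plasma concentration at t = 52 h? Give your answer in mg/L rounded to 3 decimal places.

k = ln 2 / 3 = 0.23105 per h
Dose 1 (450 mg at t=0 h): 450·exp(−0.23105·52) = 0.003 mg/L
Dose 2 (275 mg at t=7 h): 275·exp(−0.23105·45) = 0.008 mg/L
Dose 3 (80 mg at t=14 h): 80·exp(−0.23105·38) = 0.012 mg/L
Dose 4 (200 mg at t=21 h): 200·exp(−0.23105·31) = 0.155 mg/L
Dose 5 (210 mg at t=28 h): 210·exp(−0.23105·24) = 0.820 mg/L
Dose 6 (70 mg at t=35 h): 70·exp(−0.23105·17) = 1.378 mg/L
Dose 7 (415 mg at t=42 h): 415·exp(−0.23105·10) = 41.173 mg/L
Dose 8 (340 mg at t=49 h): 340·exp(−0.23105·3) = 170.000 mg/L
C(52) = 0.003 + 0.008 + 0.012 + 0.155 + 0.820 + 1.378 + 41.173 + 170.000 = 213.550 mg/L

213.550 mg/L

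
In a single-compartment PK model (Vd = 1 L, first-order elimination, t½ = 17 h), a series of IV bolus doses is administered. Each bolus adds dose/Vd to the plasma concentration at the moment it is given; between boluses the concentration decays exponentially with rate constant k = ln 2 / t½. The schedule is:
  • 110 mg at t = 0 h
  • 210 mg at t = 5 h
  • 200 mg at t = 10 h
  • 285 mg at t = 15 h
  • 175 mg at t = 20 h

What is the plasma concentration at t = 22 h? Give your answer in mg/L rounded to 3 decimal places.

648.001 mg/L

k = ln 2 / 17 = 0.04077 per h
Dose 1 (110 mg at t=0 h): 110·exp(−0.04077·22) = 44.856 mg/L
Dose 2 (210 mg at t=5 h): 210·exp(−0.04077·17) = 105.000 mg/L
Dose 3 (200 mg at t=10 h): 200·exp(−0.04077·12) = 122.613 mg/L
Dose 4 (285 mg at t=15 h): 285·exp(−0.04077·7) = 214.235 mg/L
Dose 5 (175 mg at t=20 h): 175·exp(−0.04077·2) = 161.296 mg/L
C(22) = 44.856 + 105.000 + 122.613 + 214.235 + 161.296 = 648.001 mg/L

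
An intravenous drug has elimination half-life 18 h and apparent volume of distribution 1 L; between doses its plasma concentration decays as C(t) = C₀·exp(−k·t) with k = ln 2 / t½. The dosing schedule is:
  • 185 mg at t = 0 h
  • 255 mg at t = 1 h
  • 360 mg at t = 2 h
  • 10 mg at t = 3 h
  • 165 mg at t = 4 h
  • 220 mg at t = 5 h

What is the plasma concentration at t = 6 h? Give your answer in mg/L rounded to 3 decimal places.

1039.149 mg/L

k = ln 2 / 18 = 0.03851 per h
Dose 1 (185 mg at t=0 h): 185·exp(−0.03851·6) = 146.835 mg/L
Dose 2 (255 mg at t=1 h): 255·exp(−0.03851·5) = 210.339 mg/L
Dose 3 (360 mg at t=2 h): 360·exp(−0.03851·4) = 308.608 mg/L
Dose 4 (10 mg at t=3 h): 10·exp(−0.03851·3) = 8.909 mg/L
Dose 5 (165 mg at t=4 h): 165·exp(−0.03851·2) = 152.769 mg/L
Dose 6 (220 mg at t=5 h): 220·exp(−0.03851·1) = 211.689 mg/L
C(6) = 146.835 + 210.339 + 308.608 + 8.909 + 152.769 + 211.689 = 1039.149 mg/L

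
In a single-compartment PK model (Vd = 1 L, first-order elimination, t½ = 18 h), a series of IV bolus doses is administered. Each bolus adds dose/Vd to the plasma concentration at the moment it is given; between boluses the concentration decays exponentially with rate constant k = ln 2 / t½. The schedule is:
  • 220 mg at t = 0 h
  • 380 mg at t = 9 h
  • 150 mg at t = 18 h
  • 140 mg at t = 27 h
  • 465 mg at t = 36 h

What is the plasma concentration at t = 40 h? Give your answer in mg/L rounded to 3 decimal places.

710.094 mg/L

k = ln 2 / 18 = 0.03851 per h
Dose 1 (220 mg at t=0 h): 220·exp(−0.03851·40) = 47.148 mg/L
Dose 2 (380 mg at t=9 h): 380·exp(−0.03851·31) = 115.171 mg/L
Dose 3 (150 mg at t=18 h): 150·exp(−0.03851·22) = 64.293 mg/L
Dose 4 (140 mg at t=27 h): 140·exp(−0.03851·13) = 84.863 mg/L
Dose 5 (465 mg at t=36 h): 465·exp(−0.03851·4) = 398.618 mg/L
C(40) = 47.148 + 115.171 + 64.293 + 84.863 + 398.618 = 710.094 mg/L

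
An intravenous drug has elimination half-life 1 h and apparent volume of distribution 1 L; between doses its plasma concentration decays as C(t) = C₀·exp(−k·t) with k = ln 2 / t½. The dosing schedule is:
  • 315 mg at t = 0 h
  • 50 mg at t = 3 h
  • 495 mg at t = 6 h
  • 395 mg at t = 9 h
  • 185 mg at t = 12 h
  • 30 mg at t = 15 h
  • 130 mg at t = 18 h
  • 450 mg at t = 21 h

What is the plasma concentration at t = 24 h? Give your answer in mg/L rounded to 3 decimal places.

k = ln 2 / 1 = 0.69315 per h
Dose 1 (315 mg at t=0 h): 315·exp(−0.69315·24) = 0.000 mg/L
Dose 2 (50 mg at t=3 h): 50·exp(−0.69315·21) = 0.000 mg/L
Dose 3 (495 mg at t=6 h): 495·exp(−0.69315·18) = 0.002 mg/L
Dose 4 (395 mg at t=9 h): 395·exp(−0.69315·15) = 0.012 mg/L
Dose 5 (185 mg at t=12 h): 185·exp(−0.69315·12) = 0.045 mg/L
Dose 6 (30 mg at t=15 h): 30·exp(−0.69315·9) = 0.059 mg/L
Dose 7 (130 mg at t=18 h): 130·exp(−0.69315·6) = 2.031 mg/L
Dose 8 (450 mg at t=21 h): 450·exp(−0.69315·3) = 56.250 mg/L
C(24) = 0.000 + 0.000 + 0.002 + 0.012 + 0.045 + 0.059 + 2.031 + 56.250 = 58.399 mg/L

58.399 mg/L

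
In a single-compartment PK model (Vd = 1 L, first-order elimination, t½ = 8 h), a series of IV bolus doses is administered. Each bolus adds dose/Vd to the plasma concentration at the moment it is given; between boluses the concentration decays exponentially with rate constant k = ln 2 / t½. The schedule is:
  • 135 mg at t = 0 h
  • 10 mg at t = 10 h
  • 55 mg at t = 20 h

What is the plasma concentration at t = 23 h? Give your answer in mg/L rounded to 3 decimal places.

64.055 mg/L

k = ln 2 / 8 = 0.08664 per h
Dose 1 (135 mg at t=0 h): 135·exp(−0.08664·23) = 18.402 mg/L
Dose 2 (10 mg at t=10 h): 10·exp(−0.08664·13) = 3.242 mg/L
Dose 3 (55 mg at t=20 h): 55·exp(−0.08664·3) = 42.411 mg/L
C(23) = 18.402 + 3.242 + 42.411 = 64.055 mg/L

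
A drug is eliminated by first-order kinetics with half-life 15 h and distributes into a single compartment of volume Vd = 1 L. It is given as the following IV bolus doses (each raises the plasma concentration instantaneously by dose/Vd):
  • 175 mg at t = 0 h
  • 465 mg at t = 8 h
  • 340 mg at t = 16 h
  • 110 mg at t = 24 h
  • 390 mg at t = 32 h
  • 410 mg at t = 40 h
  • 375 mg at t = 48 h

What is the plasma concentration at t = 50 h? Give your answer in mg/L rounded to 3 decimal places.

k = ln 2 / 15 = 0.04621 per h
Dose 1 (175 mg at t=0 h): 175·exp(−0.04621·50) = 17.362 mg/L
Dose 2 (465 mg at t=8 h): 465·exp(−0.04621·42) = 66.768 mg/L
Dose 3 (340 mg at t=16 h): 340·exp(−0.04621·34) = 70.655 mg/L
Dose 4 (110 mg at t=24 h): 110·exp(−0.04621·26) = 33.083 mg/L
Dose 5 (390 mg at t=32 h): 390·exp(−0.04621·18) = 169.757 mg/L
Dose 6 (410 mg at t=40 h): 410·exp(−0.04621·10) = 258.284 mg/L
Dose 7 (375 mg at t=48 h): 375·exp(−0.04621·2) = 341.896 mg/L
C(50) = 17.362 + 66.768 + 70.655 + 33.083 + 169.757 + 258.284 + 341.896 = 957.806 mg/L

957.806 mg/L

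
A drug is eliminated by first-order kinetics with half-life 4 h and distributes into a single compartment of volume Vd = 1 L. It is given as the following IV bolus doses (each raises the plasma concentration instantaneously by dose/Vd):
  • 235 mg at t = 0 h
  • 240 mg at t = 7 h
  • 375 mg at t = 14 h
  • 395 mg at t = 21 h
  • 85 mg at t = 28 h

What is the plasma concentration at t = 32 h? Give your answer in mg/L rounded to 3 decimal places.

121.861 mg/L

k = ln 2 / 4 = 0.17329 per h
Dose 1 (235 mg at t=0 h): 235·exp(−0.17329·32) = 0.918 mg/L
Dose 2 (240 mg at t=7 h): 240·exp(−0.17329·25) = 3.153 mg/L
Dose 3 (375 mg at t=14 h): 375·exp(−0.17329·18) = 16.573 mg/L
Dose 4 (395 mg at t=21 h): 395·exp(−0.17329·11) = 58.717 mg/L
Dose 5 (85 mg at t=28 h): 85·exp(−0.17329·4) = 42.500 mg/L
C(32) = 0.918 + 3.153 + 16.573 + 58.717 + 42.500 = 121.861 mg/L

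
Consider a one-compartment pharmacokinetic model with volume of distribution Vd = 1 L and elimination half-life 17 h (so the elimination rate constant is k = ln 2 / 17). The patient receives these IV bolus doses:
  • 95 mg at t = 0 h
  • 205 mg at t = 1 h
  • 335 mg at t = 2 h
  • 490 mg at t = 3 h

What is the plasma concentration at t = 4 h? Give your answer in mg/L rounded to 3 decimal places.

k = ln 2 / 17 = 0.04077 per h
Dose 1 (95 mg at t=0 h): 95·exp(−0.04077·4) = 80.704 mg/L
Dose 2 (205 mg at t=1 h): 205·exp(−0.04077·3) = 181.397 mg/L
Dose 3 (335 mg at t=2 h): 335·exp(−0.04077·2) = 308.766 mg/L
Dose 4 (490 mg at t=3 h): 490·exp(−0.04077·1) = 470.423 mg/L
C(4) = 80.704 + 181.397 + 308.766 + 470.423 = 1041.290 mg/L

1041.290 mg/L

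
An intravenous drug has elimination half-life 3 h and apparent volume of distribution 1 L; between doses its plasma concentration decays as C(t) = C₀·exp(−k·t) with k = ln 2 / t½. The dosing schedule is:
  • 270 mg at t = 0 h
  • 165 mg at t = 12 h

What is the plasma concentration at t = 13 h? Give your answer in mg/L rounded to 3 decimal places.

144.354 mg/L

k = ln 2 / 3 = 0.23105 per h
Dose 1 (270 mg at t=0 h): 270·exp(−0.23105·13) = 13.394 mg/L
Dose 2 (165 mg at t=12 h): 165·exp(−0.23105·1) = 130.961 mg/L
C(13) = 13.394 + 130.961 = 144.354 mg/L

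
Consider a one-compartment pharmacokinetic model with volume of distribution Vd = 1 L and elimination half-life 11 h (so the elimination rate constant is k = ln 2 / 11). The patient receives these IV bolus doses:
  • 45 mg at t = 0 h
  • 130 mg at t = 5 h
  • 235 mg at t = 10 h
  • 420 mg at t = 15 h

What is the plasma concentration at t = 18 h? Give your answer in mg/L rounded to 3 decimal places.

561.385 mg/L

k = ln 2 / 11 = 0.06301 per h
Dose 1 (45 mg at t=0 h): 45·exp(−0.06301·18) = 14.475 mg/L
Dose 2 (130 mg at t=5 h): 130·exp(−0.06301·13) = 57.303 mg/L
Dose 3 (235 mg at t=10 h): 235·exp(−0.06301·8) = 141.951 mg/L
Dose 4 (420 mg at t=15 h): 420·exp(−0.06301·3) = 347.656 mg/L
C(18) = 14.475 + 57.303 + 141.951 + 347.656 = 561.385 mg/L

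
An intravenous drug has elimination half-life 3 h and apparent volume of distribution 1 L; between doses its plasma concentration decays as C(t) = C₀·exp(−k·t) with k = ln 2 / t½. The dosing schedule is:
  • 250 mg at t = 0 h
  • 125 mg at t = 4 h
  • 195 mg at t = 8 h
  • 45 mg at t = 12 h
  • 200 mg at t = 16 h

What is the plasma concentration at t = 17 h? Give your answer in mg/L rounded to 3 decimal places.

208.412 mg/L

k = ln 2 / 3 = 0.23105 per h
Dose 1 (250 mg at t=0 h): 250·exp(−0.23105·17) = 4.922 mg/L
Dose 2 (125 mg at t=4 h): 125·exp(−0.23105·13) = 6.201 mg/L
Dose 3 (195 mg at t=8 h): 195·exp(−0.23105·9) = 24.375 mg/L
Dose 4 (45 mg at t=12 h): 45·exp(−0.23105·5) = 14.174 mg/L
Dose 5 (200 mg at t=16 h): 200·exp(−0.23105·1) = 158.740 mg/L
C(17) = 4.922 + 6.201 + 24.375 + 14.174 + 158.740 = 208.412 mg/L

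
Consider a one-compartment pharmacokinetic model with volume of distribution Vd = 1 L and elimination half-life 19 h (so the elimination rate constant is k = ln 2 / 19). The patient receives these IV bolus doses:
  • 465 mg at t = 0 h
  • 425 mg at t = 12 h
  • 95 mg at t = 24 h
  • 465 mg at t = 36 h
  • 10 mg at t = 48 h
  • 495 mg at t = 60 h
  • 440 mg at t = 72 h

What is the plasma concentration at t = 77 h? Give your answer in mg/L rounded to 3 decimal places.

k = ln 2 / 19 = 0.03648 per h
Dose 1 (465 mg at t=0 h): 465·exp(−0.03648·77) = 28.021 mg/L
Dose 2 (425 mg at t=12 h): 425·exp(−0.03648·65) = 39.678 mg/L
Dose 3 (95 mg at t=24 h): 95·exp(−0.03648·53) = 13.741 mg/L
Dose 4 (465 mg at t=36 h): 465·exp(−0.03648·41) = 104.199 mg/L
Dose 5 (10 mg at t=48 h): 10·exp(−0.03648·29) = 3.472 mg/L
Dose 6 (495 mg at t=60 h): 495·exp(−0.03648·17) = 266.233 mg/L
Dose 7 (440 mg at t=72 h): 440·exp(−0.03648·5) = 366.635 mg/L
C(77) = 28.021 + 39.678 + 13.741 + 104.199 + 3.472 + 266.233 + 366.635 = 821.979 mg/L

821.979 mg/L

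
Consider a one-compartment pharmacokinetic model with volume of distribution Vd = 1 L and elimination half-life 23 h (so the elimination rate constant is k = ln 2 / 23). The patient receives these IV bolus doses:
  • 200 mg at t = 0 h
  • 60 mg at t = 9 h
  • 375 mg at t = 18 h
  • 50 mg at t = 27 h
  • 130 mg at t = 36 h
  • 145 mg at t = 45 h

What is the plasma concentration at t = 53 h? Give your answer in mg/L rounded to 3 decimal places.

k = ln 2 / 23 = 0.03014 per h
Dose 1 (200 mg at t=0 h): 200·exp(−0.03014·53) = 40.490 mg/L
Dose 2 (60 mg at t=9 h): 60·exp(−0.03014·44) = 15.932 mg/L
Dose 3 (375 mg at t=18 h): 375·exp(−0.03014·35) = 130.600 mg/L
Dose 4 (50 mg at t=27 h): 50·exp(−0.03014·26) = 22.839 mg/L
Dose 5 (130 mg at t=36 h): 130·exp(−0.03014·17) = 77.883 mg/L
Dose 6 (145 mg at t=45 h): 145·exp(−0.03014·8) = 113.936 mg/L
C(53) = 40.490 + 15.932 + 130.600 + 22.839 + 77.883 + 113.936 = 401.680 mg/L

401.680 mg/L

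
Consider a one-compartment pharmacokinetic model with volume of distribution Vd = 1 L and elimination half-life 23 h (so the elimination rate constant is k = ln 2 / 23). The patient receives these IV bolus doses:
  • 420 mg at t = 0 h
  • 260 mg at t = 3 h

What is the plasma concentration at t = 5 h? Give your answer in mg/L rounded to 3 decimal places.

606.042 mg/L

k = ln 2 / 23 = 0.03014 per h
Dose 1 (420 mg at t=0 h): 420·exp(−0.03014·5) = 361.250 mg/L
Dose 2 (260 mg at t=3 h): 260·exp(−0.03014·2) = 244.792 mg/L
C(5) = 361.250 + 244.792 = 606.042 mg/L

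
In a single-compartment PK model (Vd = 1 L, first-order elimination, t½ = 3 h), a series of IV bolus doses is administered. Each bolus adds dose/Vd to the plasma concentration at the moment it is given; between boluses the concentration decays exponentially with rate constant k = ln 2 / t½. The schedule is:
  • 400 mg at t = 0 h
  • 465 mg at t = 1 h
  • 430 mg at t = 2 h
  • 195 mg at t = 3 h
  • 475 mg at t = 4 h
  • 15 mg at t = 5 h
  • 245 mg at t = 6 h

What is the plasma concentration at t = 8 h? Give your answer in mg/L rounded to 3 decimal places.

k = ln 2 / 3 = 0.23105 per h
Dose 1 (400 mg at t=0 h): 400·exp(−0.23105·8) = 62.996 mg/L
Dose 2 (465 mg at t=1 h): 465·exp(−0.23105·7) = 92.268 mg/L
Dose 3 (430 mg at t=2 h): 430·exp(−0.23105·6) = 107.500 mg/L
Dose 4 (195 mg at t=3 h): 195·exp(−0.23105·5) = 61.421 mg/L
Dose 5 (475 mg at t=4 h): 475·exp(−0.23105·4) = 188.504 mg/L
Dose 6 (15 mg at t=5 h): 15·exp(−0.23105·3) = 7.500 mg/L
Dose 7 (245 mg at t=6 h): 245·exp(−0.23105·2) = 154.340 mg/L
C(8) = 62.996 + 92.268 + 107.500 + 61.421 + 188.504 + 7.500 + 154.340 = 674.529 mg/L

674.529 mg/L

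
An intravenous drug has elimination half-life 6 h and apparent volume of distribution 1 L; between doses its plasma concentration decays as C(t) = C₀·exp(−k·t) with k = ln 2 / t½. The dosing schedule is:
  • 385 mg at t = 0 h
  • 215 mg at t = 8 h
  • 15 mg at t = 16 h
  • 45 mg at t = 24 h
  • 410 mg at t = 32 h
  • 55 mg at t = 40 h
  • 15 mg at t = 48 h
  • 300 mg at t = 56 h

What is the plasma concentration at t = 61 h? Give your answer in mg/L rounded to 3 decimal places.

192.469 mg/L

k = ln 2 / 6 = 0.11552 per h
Dose 1 (385 mg at t=0 h): 385·exp(−0.11552·61) = 0.335 mg/L
Dose 2 (215 mg at t=8 h): 215·exp(−0.11552·53) = 0.471 mg/L
Dose 3 (15 mg at t=16 h): 15·exp(−0.11552·45) = 0.083 mg/L
Dose 4 (45 mg at t=24 h): 45·exp(−0.11552·37) = 0.626 mg/L
Dose 5 (410 mg at t=32 h): 410·exp(−0.11552·29) = 14.382 mg/L
Dose 6 (55 mg at t=40 h): 55·exp(−0.11552·21) = 4.861 mg/L
Dose 7 (15 mg at t=48 h): 15·exp(−0.11552·13) = 3.341 mg/L
Dose 8 (300 mg at t=56 h): 300·exp(−0.11552·5) = 168.369 mg/L
C(61) = 0.335 + 0.471 + 0.083 + 0.626 + 14.382 + 4.861 + 3.341 + 168.369 = 192.469 mg/L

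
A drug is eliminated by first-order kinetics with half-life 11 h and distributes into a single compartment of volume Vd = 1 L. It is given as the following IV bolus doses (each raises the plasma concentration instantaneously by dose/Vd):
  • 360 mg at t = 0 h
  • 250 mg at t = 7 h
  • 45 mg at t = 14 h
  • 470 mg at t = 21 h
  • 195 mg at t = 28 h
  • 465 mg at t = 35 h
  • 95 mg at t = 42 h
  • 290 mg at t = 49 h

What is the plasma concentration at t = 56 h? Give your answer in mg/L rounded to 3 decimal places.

k = ln 2 / 11 = 0.06301 per h
Dose 1 (360 mg at t=0 h): 360·exp(−0.06301·56) = 10.563 mg/L
Dose 2 (250 mg at t=7 h): 250·exp(−0.06301·49) = 11.402 mg/L
Dose 3 (45 mg at t=14 h): 45·exp(−0.06301·42) = 3.190 mg/L
Dose 4 (470 mg at t=21 h): 470·exp(−0.06301·35) = 51.793 mg/L
Dose 5 (195 mg at t=28 h): 195·exp(−0.06301·28) = 33.402 mg/L
Dose 6 (465 mg at t=35 h): 465·exp(−0.06301·21) = 123.811 mg/L
Dose 7 (95 mg at t=42 h): 95·exp(−0.06301·14) = 39.318 mg/L
Dose 8 (290 mg at t=49 h): 290·exp(−0.06301·7) = 186.566 mg/L
C(56) = 10.563 + 11.402 + 3.190 + 51.793 + 33.402 + 123.811 + 39.318 + 186.566 = 460.047 mg/L

460.047 mg/L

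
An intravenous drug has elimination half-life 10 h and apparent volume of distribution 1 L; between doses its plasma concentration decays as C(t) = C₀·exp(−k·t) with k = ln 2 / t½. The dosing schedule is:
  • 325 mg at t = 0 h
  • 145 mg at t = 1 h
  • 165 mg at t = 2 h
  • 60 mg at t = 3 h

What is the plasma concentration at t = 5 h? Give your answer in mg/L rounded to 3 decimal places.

525.954 mg/L

k = ln 2 / 10 = 0.06931 per h
Dose 1 (325 mg at t=0 h): 325·exp(−0.06931·5) = 229.810 mg/L
Dose 2 (145 mg at t=1 h): 145·exp(−0.06931·4) = 109.889 mg/L
Dose 3 (165 mg at t=2 h): 165·exp(−0.06931·3) = 134.022 mg/L
Dose 4 (60 mg at t=3 h): 60·exp(−0.06931·2) = 52.233 mg/L
C(5) = 229.810 + 109.889 + 134.022 + 52.233 = 525.954 mg/L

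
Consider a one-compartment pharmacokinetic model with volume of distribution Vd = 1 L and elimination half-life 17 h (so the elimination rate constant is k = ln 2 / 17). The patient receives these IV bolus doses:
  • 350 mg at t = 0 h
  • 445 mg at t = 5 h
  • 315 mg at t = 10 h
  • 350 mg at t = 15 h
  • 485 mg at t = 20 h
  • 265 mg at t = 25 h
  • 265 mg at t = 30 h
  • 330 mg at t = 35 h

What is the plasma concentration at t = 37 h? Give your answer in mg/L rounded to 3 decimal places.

1353.937 mg/L

k = ln 2 / 17 = 0.04077 per h
Dose 1 (350 mg at t=0 h): 350·exp(−0.04077·37) = 77.426 mg/L
Dose 2 (445 mg at t=5 h): 445·exp(−0.04077·32) = 120.702 mg/L
Dose 3 (315 mg at t=10 h): 315·exp(−0.04077·27) = 104.762 mg/L
Dose 4 (350 mg at t=15 h): 350·exp(−0.04077·22) = 142.725 mg/L
Dose 5 (485 mg at t=20 h): 485·exp(−0.04077·17) = 242.500 mg/L
Dose 6 (265 mg at t=25 h): 265·exp(−0.04077·12) = 162.463 mg/L
Dose 7 (265 mg at t=30 h): 265·exp(−0.04077·7) = 199.201 mg/L
Dose 8 (330 mg at t=35 h): 330·exp(−0.04077·2) = 304.158 mg/L
C(37) = 77.426 + 120.702 + 104.762 + 142.725 + 242.500 + 162.463 + 199.201 + 304.158 = 1353.937 mg/L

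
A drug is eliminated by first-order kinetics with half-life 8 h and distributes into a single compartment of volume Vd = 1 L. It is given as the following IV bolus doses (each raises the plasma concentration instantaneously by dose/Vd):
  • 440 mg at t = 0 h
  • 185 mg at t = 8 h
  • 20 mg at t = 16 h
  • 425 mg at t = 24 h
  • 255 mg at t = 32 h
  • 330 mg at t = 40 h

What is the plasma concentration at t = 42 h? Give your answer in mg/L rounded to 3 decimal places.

k = ln 2 / 8 = 0.08664 per h
Dose 1 (440 mg at t=0 h): 440·exp(−0.08664·42) = 11.562 mg/L
Dose 2 (185 mg at t=8 h): 185·exp(−0.08664·34) = 9.723 mg/L
Dose 3 (20 mg at t=16 h): 20·exp(−0.08664·26) = 2.102 mg/L
Dose 4 (425 mg at t=24 h): 425·exp(−0.08664·18) = 89.345 mg/L
Dose 5 (255 mg at t=32 h): 255·exp(−0.08664·10) = 107.214 mg/L
Dose 6 (330 mg at t=40 h): 330·exp(−0.08664·2) = 277.496 mg/L
C(42) = 11.562 + 9.723 + 2.102 + 89.345 + 107.214 + 277.496 = 497.443 mg/L

497.443 mg/L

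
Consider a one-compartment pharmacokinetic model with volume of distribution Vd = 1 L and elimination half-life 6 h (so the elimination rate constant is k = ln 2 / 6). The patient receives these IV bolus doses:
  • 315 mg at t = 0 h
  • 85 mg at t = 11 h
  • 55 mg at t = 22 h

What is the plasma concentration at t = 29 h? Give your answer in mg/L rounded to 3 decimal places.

46.174 mg/L

k = ln 2 / 6 = 0.11552 per h
Dose 1 (315 mg at t=0 h): 315·exp(−0.11552·29) = 11.049 mg/L
Dose 2 (85 mg at t=11 h): 85·exp(−0.11552·18) = 10.625 mg/L
Dose 3 (55 mg at t=22 h): 55·exp(−0.11552·7) = 24.500 mg/L
C(29) = 11.049 + 10.625 + 24.500 = 46.174 mg/L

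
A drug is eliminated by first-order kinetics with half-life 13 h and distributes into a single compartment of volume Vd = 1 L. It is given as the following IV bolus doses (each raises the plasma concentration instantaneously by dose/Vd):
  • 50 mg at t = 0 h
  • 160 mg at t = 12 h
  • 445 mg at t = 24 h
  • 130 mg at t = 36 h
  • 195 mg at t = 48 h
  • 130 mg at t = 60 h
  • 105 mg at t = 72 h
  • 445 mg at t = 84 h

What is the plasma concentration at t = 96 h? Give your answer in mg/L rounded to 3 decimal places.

315.036 mg/L

k = ln 2 / 13 = 0.05332 per h
Dose 1 (50 mg at t=0 h): 50·exp(−0.05332·96) = 0.299 mg/L
Dose 2 (160 mg at t=12 h): 160·exp(−0.05332·84) = 1.816 mg/L
Dose 3 (445 mg at t=24 h): 445·exp(−0.05332·72) = 9.575 mg/L
Dose 4 (130 mg at t=36 h): 130·exp(−0.05332·60) = 5.304 mg/L
Dose 5 (195 mg at t=48 h): 195·exp(−0.05332·48) = 15.085 mg/L
Dose 6 (130 mg at t=60 h): 130·exp(−0.05332·36) = 19.069 mg/L
Dose 7 (105 mg at t=72 h): 105·exp(−0.05332·24) = 29.204 mg/L
Dose 8 (445 mg at t=84 h): 445·exp(−0.05332·12) = 234.685 mg/L
C(96) = 0.299 + 1.816 + 9.575 + 5.304 + 15.085 + 19.069 + 29.204 + 234.685 = 315.036 mg/L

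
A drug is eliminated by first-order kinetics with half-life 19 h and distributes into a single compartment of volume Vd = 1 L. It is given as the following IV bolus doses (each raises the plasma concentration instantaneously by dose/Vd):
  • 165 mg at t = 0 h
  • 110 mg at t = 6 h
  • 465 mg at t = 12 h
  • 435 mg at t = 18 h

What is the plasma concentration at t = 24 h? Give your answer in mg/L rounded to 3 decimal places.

k = ln 2 / 19 = 0.03648 per h
Dose 1 (165 mg at t=0 h): 165·exp(−0.03648·24) = 68.744 mg/L
Dose 2 (110 mg at t=6 h): 110·exp(−0.03648·18) = 57.044 mg/L
Dose 3 (465 mg at t=12 h): 465·exp(−0.03648·12) = 300.143 mg/L
Dose 4 (435 mg at t=18 h): 435·exp(−0.03648·6) = 349.484 mg/L
C(24) = 68.744 + 57.044 + 300.143 + 349.484 = 775.415 mg/L

775.415 mg/L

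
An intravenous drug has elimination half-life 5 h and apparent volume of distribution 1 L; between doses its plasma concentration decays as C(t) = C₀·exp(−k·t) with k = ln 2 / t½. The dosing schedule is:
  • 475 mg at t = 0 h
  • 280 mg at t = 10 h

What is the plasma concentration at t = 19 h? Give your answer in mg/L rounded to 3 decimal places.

k = ln 2 / 5 = 0.13863 per h
Dose 1 (475 mg at t=0 h): 475·exp(−0.13863·19) = 34.102 mg/L
Dose 2 (280 mg at t=10 h): 280·exp(−0.13863·9) = 80.409 mg/L
C(19) = 34.102 + 80.409 = 114.511 mg/L

114.511 mg/L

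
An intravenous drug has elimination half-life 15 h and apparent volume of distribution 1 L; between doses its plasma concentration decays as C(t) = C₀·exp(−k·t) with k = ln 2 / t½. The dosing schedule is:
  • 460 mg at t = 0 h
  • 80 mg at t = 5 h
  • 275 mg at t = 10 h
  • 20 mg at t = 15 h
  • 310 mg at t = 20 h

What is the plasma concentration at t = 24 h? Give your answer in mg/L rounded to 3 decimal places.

k = ln 2 / 15 = 0.04621 per h
Dose 1 (460 mg at t=0 h): 460·exp(−0.04621·24) = 151.743 mg/L
Dose 2 (80 mg at t=5 h): 80·exp(−0.04621·19) = 33.250 mg/L
Dose 3 (275 mg at t=10 h): 275·exp(−0.04621·14) = 144.003 mg/L
Dose 4 (20 mg at t=15 h): 20·exp(−0.04621·9) = 13.195 mg/L
Dose 5 (310 mg at t=20 h): 310·exp(−0.04621·4) = 257.684 mg/L
C(24) = 151.743 + 33.250 + 144.003 + 13.195 + 257.684 = 599.875 mg/L

599.875 mg/L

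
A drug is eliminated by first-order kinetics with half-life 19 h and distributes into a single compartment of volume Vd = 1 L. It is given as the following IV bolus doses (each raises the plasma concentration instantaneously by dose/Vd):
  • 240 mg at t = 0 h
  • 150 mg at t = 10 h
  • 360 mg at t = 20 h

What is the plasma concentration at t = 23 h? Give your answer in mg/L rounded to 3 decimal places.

k = ln 2 / 19 = 0.03648 per h
Dose 1 (240 mg at t=0 h): 240·exp(−0.03648·23) = 103.707 mg/L
Dose 2 (150 mg at t=10 h): 150·exp(−0.03648·13) = 93.352 mg/L
Dose 3 (360 mg at t=20 h): 360·exp(−0.03648·3) = 322.680 mg/L
C(23) = 103.707 + 93.352 + 322.680 = 519.738 mg/L

519.738 mg/L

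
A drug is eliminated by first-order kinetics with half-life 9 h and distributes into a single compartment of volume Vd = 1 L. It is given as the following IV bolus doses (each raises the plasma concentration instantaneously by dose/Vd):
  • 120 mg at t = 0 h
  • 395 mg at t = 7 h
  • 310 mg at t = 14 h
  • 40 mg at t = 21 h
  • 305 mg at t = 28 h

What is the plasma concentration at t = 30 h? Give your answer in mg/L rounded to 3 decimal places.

450.960 mg/L

k = ln 2 / 9 = 0.07702 per h
Dose 1 (120 mg at t=0 h): 120·exp(−0.07702·30) = 11.906 mg/L
Dose 2 (395 mg at t=7 h): 395·exp(−0.07702·23) = 67.189 mg/L
Dose 3 (310 mg at t=14 h): 310·exp(−0.07702·16) = 90.406 mg/L
Dose 4 (40 mg at t=21 h): 40·exp(−0.07702·9) = 20.000 mg/L
Dose 5 (305 mg at t=28 h): 305·exp(−0.07702·2) = 261.459 mg/L
C(30) = 11.906 + 67.189 + 90.406 + 20.000 + 261.459 = 450.960 mg/L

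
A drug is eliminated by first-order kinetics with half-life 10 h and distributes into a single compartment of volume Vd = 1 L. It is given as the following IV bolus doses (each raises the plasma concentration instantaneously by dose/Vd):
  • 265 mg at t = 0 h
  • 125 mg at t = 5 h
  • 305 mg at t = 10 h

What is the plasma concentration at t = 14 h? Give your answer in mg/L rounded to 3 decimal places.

398.549 mg/L

k = ln 2 / 10 = 0.06931 per h
Dose 1 (265 mg at t=0 h): 265·exp(−0.06931·14) = 100.416 mg/L
Dose 2 (125 mg at t=5 h): 125·exp(−0.06931·9) = 66.986 mg/L
Dose 3 (305 mg at t=10 h): 305·exp(−0.06931·4) = 231.147 mg/L
C(14) = 100.416 + 66.986 + 231.147 = 398.549 mg/L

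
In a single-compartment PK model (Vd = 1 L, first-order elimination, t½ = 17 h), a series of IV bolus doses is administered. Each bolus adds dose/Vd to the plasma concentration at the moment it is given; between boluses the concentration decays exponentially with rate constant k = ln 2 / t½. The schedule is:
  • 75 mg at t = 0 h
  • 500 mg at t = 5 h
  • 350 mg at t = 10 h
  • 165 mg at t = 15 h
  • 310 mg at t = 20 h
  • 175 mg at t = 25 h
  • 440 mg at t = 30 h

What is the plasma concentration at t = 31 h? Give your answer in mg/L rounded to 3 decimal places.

1186.400 mg/L

k = ln 2 / 17 = 0.04077 per h
Dose 1 (75 mg at t=0 h): 75·exp(−0.04077·31) = 21.190 mg/L
Dose 2 (500 mg at t=5 h): 500·exp(−0.04077·26) = 173.209 mg/L
Dose 3 (350 mg at t=10 h): 350·exp(−0.04077·21) = 148.665 mg/L
Dose 4 (165 mg at t=15 h): 165·exp(−0.04077·16) = 85.933 mg/L
Dose 5 (310 mg at t=20 h): 310·exp(−0.04077·11) = 197.960 mg/L
Dose 6 (175 mg at t=25 h): 175·exp(−0.04077·6) = 137.023 mg/L
Dose 7 (440 mg at t=30 h): 440·exp(−0.04077·1) = 422.421 mg/L
C(31) = 21.190 + 173.209 + 148.665 + 85.933 + 197.960 + 137.023 + 422.421 = 1186.400 mg/L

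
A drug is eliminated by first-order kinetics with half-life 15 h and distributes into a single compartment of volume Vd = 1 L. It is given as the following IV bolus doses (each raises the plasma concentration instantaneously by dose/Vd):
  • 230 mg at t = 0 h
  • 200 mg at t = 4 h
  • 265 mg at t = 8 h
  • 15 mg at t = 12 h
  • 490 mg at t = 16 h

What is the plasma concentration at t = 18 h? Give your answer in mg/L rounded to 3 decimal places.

829.894 mg/L

k = ln 2 / 15 = 0.04621 per h
Dose 1 (230 mg at t=0 h): 230·exp(−0.04621·18) = 100.113 mg/L
Dose 2 (200 mg at t=4 h): 200·exp(−0.04621·14) = 104.729 mg/L
Dose 3 (265 mg at t=8 h): 265·exp(−0.04621·10) = 166.940 mg/L
Dose 4 (15 mg at t=12 h): 15·exp(−0.04621·6) = 11.368 mg/L
Dose 5 (490 mg at t=16 h): 490·exp(−0.04621·2) = 446.744 mg/L
C(18) = 100.113 + 104.729 + 166.940 + 11.368 + 446.744 = 829.894 mg/L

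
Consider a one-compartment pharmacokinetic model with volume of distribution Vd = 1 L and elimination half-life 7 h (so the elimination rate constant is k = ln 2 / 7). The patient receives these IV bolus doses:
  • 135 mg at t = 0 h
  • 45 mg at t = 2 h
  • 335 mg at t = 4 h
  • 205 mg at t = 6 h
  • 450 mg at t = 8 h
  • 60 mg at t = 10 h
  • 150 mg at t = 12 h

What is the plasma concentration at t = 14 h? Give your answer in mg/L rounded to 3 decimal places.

k = ln 2 / 7 = 0.09902 per h
Dose 1 (135 mg at t=0 h): 135·exp(−0.09902·14) = 33.750 mg/L
Dose 2 (45 mg at t=2 h): 45·exp(−0.09902·12) = 13.714 mg/L
Dose 3 (335 mg at t=4 h): 335·exp(−0.09902·10) = 124.452 mg/L
Dose 4 (205 mg at t=6 h): 205·exp(−0.09902·8) = 92.837 mg/L
Dose 5 (450 mg at t=8 h): 450·exp(−0.09902·6) = 248.420 mg/L
Dose 6 (60 mg at t=10 h): 60·exp(−0.09902·4) = 40.377 mg/L
Dose 7 (150 mg at t=12 h): 150·exp(−0.09902·2) = 123.050 mg/L
C(14) = 33.750 + 13.714 + 124.452 + 92.837 + 248.420 + 40.377 + 123.050 = 676.600 mg/L

676.600 mg/L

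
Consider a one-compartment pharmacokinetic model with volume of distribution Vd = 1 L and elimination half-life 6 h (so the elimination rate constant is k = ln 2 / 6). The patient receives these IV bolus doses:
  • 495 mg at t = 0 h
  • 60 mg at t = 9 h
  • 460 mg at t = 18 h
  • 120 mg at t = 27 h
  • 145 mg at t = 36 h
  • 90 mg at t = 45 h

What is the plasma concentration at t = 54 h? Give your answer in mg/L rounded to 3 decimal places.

63.734 mg/L

k = ln 2 / 6 = 0.11552 per h
Dose 1 (495 mg at t=0 h): 495·exp(−0.11552·54) = 0.967 mg/L
Dose 2 (60 mg at t=9 h): 60·exp(−0.11552·45) = 0.331 mg/L
Dose 3 (460 mg at t=18 h): 460·exp(−0.11552·36) = 7.188 mg/L
Dose 4 (120 mg at t=27 h): 120·exp(−0.11552·27) = 5.303 mg/L
Dose 5 (145 mg at t=36 h): 145·exp(−0.11552·18) = 18.125 mg/L
Dose 6 (90 mg at t=45 h): 90·exp(−0.11552·9) = 31.820 mg/L
C(54) = 0.967 + 0.331 + 7.188 + 5.303 + 18.125 + 31.820 = 63.734 mg/L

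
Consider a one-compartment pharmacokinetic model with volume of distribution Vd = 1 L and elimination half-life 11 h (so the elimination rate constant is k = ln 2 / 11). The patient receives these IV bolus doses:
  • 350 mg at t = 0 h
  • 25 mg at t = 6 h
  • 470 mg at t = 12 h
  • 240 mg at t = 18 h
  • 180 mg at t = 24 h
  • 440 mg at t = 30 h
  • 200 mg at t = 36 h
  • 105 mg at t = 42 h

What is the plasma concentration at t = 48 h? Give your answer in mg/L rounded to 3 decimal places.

450.688 mg/L

k = ln 2 / 11 = 0.06301 per h
Dose 1 (350 mg at t=0 h): 350·exp(−0.06301·48) = 17.001 mg/L
Dose 2 (25 mg at t=6 h): 25·exp(−0.06301·42) = 1.772 mg/L
Dose 3 (470 mg at t=12 h): 470·exp(−0.06301·36) = 48.631 mg/L
Dose 4 (240 mg at t=18 h): 240·exp(−0.06301·30) = 36.243 mg/L
Dose 5 (180 mg at t=24 h): 180·exp(−0.06301·24) = 39.672 mg/L
Dose 6 (440 mg at t=30 h): 440·exp(−0.06301·18) = 141.533 mg/L
Dose 7 (200 mg at t=36 h): 200·exp(−0.06301·12) = 93.893 mg/L
Dose 8 (105 mg at t=42 h): 105·exp(−0.06301·6) = 71.943 mg/L
C(48) = 17.001 + 1.772 + 48.631 + 36.243 + 39.672 + 141.533 + 93.893 + 71.943 = 450.688 mg/L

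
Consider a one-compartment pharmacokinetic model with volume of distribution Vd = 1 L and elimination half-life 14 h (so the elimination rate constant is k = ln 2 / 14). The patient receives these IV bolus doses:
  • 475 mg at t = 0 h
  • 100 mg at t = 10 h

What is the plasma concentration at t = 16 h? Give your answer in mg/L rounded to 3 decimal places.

289.409 mg/L

k = ln 2 / 14 = 0.04951 per h
Dose 1 (475 mg at t=0 h): 475·exp(−0.04951·16) = 215.109 mg/L
Dose 2 (100 mg at t=10 h): 100·exp(−0.04951·6) = 74.300 mg/L
C(16) = 215.109 + 74.300 = 289.409 mg/L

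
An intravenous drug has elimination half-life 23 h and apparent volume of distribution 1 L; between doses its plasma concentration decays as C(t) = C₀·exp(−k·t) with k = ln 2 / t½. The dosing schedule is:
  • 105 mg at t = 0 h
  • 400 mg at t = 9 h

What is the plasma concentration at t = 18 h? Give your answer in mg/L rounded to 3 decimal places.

366.014 mg/L

k = ln 2 / 23 = 0.03014 per h
Dose 1 (105 mg at t=0 h): 105·exp(−0.03014·18) = 61.038 mg/L
Dose 2 (400 mg at t=9 h): 400·exp(−0.03014·9) = 304.976 mg/L
C(18) = 61.038 + 304.976 = 366.014 mg/L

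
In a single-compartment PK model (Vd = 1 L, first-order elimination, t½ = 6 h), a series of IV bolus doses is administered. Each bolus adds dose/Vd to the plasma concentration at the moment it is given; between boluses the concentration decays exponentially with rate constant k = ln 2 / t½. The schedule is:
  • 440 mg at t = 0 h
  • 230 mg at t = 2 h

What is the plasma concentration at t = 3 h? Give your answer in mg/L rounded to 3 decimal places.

k = ln 2 / 6 = 0.11552 per h
Dose 1 (440 mg at t=0 h): 440·exp(−0.11552·3) = 311.127 mg/L
Dose 2 (230 mg at t=2 h): 230·exp(−0.11552·1) = 204.907 mg/L
C(3) = 311.127 + 204.907 = 516.034 mg/L

516.034 mg/L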